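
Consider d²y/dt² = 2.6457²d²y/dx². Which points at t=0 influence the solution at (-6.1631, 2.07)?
Domain of dependence: [-11.639699, -0.686501]. Signals travel at speed 2.6457, so data within |x - -6.1631| ≤ 2.6457·2.07 = 5.476599 can reach the point.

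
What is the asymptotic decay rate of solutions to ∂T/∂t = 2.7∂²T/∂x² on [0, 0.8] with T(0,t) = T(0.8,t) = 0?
Eigenvalues: λₙ = 2.7n²π²/0.8².
First three modes:
  n=1: λ₁ = 2.7π²/0.8² ≈ 41.637
  n=2: λ₂ = 10.8π²/0.8² ≈ 166.55 (4× faster decay)
  n=3: λ₃ = 24.3π²/0.8² ≈ 374.737 (9× faster decay)
As t → ∞, higher modes decay exponentially faster. The n=1 mode dominates: T ~ c₁ sin(πx/0.8) e^{-λ₁t}.
Decay rate: λ₁ = 2.7π²/0.8² ≈ 41.637.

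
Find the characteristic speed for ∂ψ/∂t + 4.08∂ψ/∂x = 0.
Speed = 4.08. Information travels along x - 4.08t = const (rightward).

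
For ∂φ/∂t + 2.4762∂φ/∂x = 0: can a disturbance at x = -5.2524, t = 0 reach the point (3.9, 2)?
No. Only data at x = -1.0524 affects (3.9, 2). Advection has one-way propagation along characteristics.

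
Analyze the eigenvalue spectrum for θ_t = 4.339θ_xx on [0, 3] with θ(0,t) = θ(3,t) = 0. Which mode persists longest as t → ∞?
Eigenvalues: λₙ = 4.339n²π²/3².
First three modes:
  n=1: λ₁ = 4.339π²/3² ≈ 4.758
  n=2: λ₂ = 17.356π²/3² ≈ 19.033 (4× faster decay)
  n=3: λ₃ = 39.051π²/3² ≈ 42.824 (9× faster decay)
As t → ∞, higher modes decay exponentially faster. The n=1 mode dominates: θ ~ c₁ sin(πx/3) e^{-λ₁t}.
Decay rate: λ₁ = 4.339π²/3² ≈ 4.758.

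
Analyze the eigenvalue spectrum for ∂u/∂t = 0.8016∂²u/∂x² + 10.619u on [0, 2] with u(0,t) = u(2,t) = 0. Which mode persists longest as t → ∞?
Eigenvalues: λₙ = 0.8016n²π²/2² - 10.619.
First three modes:
  n=1: λ₁ = 0.8016π²/2² - 10.619 ≈ -8.641
  n=2: λ₂ = 3.2064π²/2² - 10.619 ≈ -2.708
  n=3: λ₃ = 7.2144π²/2² - 10.619 ≈ 7.182
Since 0.8016π²/2² ≈ 1.978 < 10.619, λ₁ < 0.
The n=1 mode grows fastest (−λₙ is largest for n=1) → dominates.
Asymptotic: u ~ c₁ sin(πx/2) e^{8.641t} (exponential growth at rate −λ₁ ≈ 8.641).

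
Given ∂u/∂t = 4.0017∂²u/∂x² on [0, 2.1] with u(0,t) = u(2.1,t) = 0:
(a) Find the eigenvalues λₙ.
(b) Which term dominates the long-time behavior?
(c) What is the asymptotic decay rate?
Eigenvalues: λₙ = 4.0017n²π²/2.1².
First three modes:
  n=1: λ₁ = 4.0017π²/2.1² ≈ 8.956
  n=2: λ₂ = 16.0068π²/2.1² ≈ 35.823 (4× faster decay)
  n=3: λ₃ = 36.0153π²/2.1² ≈ 80.602 (9× faster decay)
As t → ∞, higher modes decay exponentially faster. The n=1 mode dominates: u ~ c₁ sin(πx/2.1) e^{-λ₁t}.
Decay rate: λ₁ = 4.0017π²/2.1² ≈ 8.956.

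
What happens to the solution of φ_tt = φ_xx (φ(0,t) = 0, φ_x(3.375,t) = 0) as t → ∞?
φ oscillates (no decay). Energy is conserved; the solution oscillates indefinitely as standing waves.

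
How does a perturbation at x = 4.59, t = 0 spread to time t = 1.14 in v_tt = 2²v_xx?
Domain of influence: [2.31, 6.87]. Data at x = 4.59 spreads outward at speed 2.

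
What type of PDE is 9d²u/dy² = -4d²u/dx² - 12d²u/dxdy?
Rewriting in standard form: 4d²u/dx² + 12d²u/dxdy + 9d²u/dy² = 0. With A = 4, B = 12, C = 9, the discriminant is 0. This is a parabolic PDE.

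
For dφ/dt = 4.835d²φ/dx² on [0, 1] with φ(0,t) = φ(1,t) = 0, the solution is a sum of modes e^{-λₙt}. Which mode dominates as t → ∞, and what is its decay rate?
Eigenvalues: λₙ = 4.835n²π².
First three modes:
  n=1: λ₁ = 4.835π² ≈ 47.72
  n=2: λ₂ = 19.34π² ≈ 190.878 (4× faster decay)
  n=3: λ₃ = 43.515π² ≈ 429.476 (9× faster decay)
As t → ∞, higher modes decay exponentially faster. The n=1 mode dominates: φ ~ c₁ sin(πx) e^{-λ₁t}.
Decay rate: λ₁ = 4.835π² ≈ 47.72.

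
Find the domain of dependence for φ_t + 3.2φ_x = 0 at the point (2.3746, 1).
A single point: x = -0.8254. The characteristic through (2.3746, 1) is x - 3.2t = const, so x = 2.3746 - 3.2·1 = -0.8254.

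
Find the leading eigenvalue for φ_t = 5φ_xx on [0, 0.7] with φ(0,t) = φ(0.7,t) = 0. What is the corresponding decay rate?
Eigenvalues: λₙ = 5n²π²/0.7².
First three modes:
  n=1: λ₁ = 5π²/0.7² ≈ 100.71
  n=2: λ₂ = 20π²/0.7² ≈ 402.841 (4× faster decay)
  n=3: λ₃ = 45π²/0.7² ≈ 906.392 (9× faster decay)
As t → ∞, higher modes decay exponentially faster. The n=1 mode dominates: φ ~ c₁ sin(πx/0.7) e^{-λ₁t}.
Decay rate: λ₁ = 5π²/0.7² ≈ 100.71.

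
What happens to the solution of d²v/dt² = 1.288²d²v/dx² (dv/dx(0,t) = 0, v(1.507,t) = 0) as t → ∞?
v oscillates (no decay). Energy is conserved; the solution oscillates indefinitely as standing waves.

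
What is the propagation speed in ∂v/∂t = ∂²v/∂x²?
Infinite. The heat equation is parabolic, not hyperbolic, so disturbances propagate instantly.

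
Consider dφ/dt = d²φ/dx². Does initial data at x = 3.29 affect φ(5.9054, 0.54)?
Yes, for any finite x. The heat equation has infinite propagation speed, so all initial data affects all points at any t > 0.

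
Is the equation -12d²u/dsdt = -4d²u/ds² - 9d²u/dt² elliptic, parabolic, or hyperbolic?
Rewriting in standard form: 4d²u/ds² - 12d²u/dsdt + 9d²u/dt² = 0. Computing B² - 4AC with A = 4, B = -12, C = 9: discriminant = 0 (zero). Answer: parabolic.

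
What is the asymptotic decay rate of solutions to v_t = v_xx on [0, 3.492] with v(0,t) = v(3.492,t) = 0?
Eigenvalues: λₙ = n²π²/3.492².
First three modes:
  n=1: λ₁ = π²/3.492² ≈ 0.809
  n=2: λ₂ = 4π²/3.492² ≈ 3.238 (4× faster decay)
  n=3: λ₃ = 9π²/3.492² ≈ 7.284 (9× faster decay)
As t → ∞, higher modes decay exponentially faster. The n=1 mode dominates: v ~ c₁ sin(πx/3.492) e^{-λ₁t}.
Decay rate: λ₁ = π²/3.492² ≈ 0.809.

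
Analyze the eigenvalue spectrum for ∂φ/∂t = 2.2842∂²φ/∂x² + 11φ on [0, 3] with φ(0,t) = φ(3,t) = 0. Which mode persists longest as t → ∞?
Eigenvalues: λₙ = 2.2842n²π²/3² - 11.
First three modes:
  n=1: λ₁ = 2.2842π²/3² - 11 ≈ -8.495
  n=2: λ₂ = 9.1368π²/3² - 11 ≈ -0.98
  n=3: λ₃ = 20.5578π²/3² - 11 ≈ 11.544
Since 2.2842π²/3² ≈ 2.505 < 11, λ₁ < 0.
The n=1 mode grows fastest (−λₙ is largest for n=1) → dominates.
Asymptotic: φ ~ c₁ sin(πx/3) e^{8.495t} (exponential growth at rate −λ₁ ≈ 8.495).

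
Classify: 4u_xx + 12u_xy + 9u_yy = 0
Parabolic (discriminant = 0).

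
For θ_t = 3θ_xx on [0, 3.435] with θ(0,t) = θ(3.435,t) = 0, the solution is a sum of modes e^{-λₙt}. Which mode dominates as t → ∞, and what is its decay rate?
Eigenvalues: λₙ = 3n²π²/3.435².
First three modes:
  n=1: λ₁ = 3π²/3.435² ≈ 2.509
  n=2: λ₂ = 12π²/3.435² ≈ 10.038 (4× faster decay)
  n=3: λ₃ = 27π²/3.435² ≈ 22.584 (9× faster decay)
As t → ∞, higher modes decay exponentially faster. The n=1 mode dominates: θ ~ c₁ sin(πx/3.435) e^{-λ₁t}.
Decay rate: λ₁ = 3π²/3.435² ≈ 2.509.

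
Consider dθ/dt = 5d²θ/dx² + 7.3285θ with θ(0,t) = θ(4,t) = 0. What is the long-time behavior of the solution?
As t → ∞, θ grows unboundedly. Reaction dominates diffusion (r=7.3285 > κπ²/L²≈3.08); solution grows exponentially.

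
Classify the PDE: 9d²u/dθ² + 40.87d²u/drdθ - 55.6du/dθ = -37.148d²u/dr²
Rewriting in standard form: 37.148d²u/dr² + 40.87d²u/drdθ + 9d²u/dθ² - 55.6du/dθ = 0. A = 37.148, B = 40.87, C = 9. Discriminant B² - 4AC = 333.0289. Since 333.0289 > 0, hyperbolic.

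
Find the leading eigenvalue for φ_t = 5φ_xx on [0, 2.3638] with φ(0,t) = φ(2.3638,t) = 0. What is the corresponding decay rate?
Eigenvalues: λₙ = 5n²π²/2.3638².
First three modes:
  n=1: λ₁ = 5π²/2.3638² ≈ 8.832
  n=2: λ₂ = 20π²/2.3638² ≈ 35.327 (4× faster decay)
  n=3: λ₃ = 45π²/2.3638² ≈ 79.486 (9× faster decay)
As t → ∞, higher modes decay exponentially faster. The n=1 mode dominates: φ ~ c₁ sin(πx/2.3638) e^{-λ₁t}.
Decay rate: λ₁ = 5π²/2.3638² ≈ 8.832.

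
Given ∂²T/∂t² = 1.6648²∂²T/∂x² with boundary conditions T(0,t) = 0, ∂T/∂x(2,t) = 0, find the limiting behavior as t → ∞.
T oscillates (no decay). Energy is conserved; the solution oscillates indefinitely as standing waves.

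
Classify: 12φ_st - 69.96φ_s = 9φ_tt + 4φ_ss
Rewriting in standard form: -4φ_ss + 12φ_st - 9φ_tt - 69.96φ_s = 0. Parabolic (discriminant = 0).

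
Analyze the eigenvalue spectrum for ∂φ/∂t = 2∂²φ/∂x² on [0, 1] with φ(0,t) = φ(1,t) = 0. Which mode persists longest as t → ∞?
Eigenvalues: λₙ = 2n²π².
First three modes:
  n=1: λ₁ = 2π² ≈ 19.739
  n=2: λ₂ = 8π² ≈ 78.957 (4× faster decay)
  n=3: λ₃ = 18π² ≈ 177.653 (9× faster decay)
As t → ∞, higher modes decay exponentially faster. The n=1 mode dominates: φ ~ c₁ sin(πx) e^{-λ₁t}.
Decay rate: λ₁ = 2π² ≈ 19.739.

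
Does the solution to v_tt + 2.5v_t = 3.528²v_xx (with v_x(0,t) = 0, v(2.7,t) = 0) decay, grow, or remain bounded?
v → 0. Damping (γ=2.5) dissipates energy; oscillations decay exponentially.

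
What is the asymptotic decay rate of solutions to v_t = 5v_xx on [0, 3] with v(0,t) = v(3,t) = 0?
Eigenvalues: λₙ = 5n²π²/3².
First three modes:
  n=1: λ₁ = 5π²/3² ≈ 5.483
  n=2: λ₂ = 20π²/3² ≈ 21.932 (4× faster decay)
  n=3: λ₃ = 45π²/3² ≈ 49.348 (9× faster decay)
As t → ∞, higher modes decay exponentially faster. The n=1 mode dominates: v ~ c₁ sin(πx/3) e^{-λ₁t}.
Decay rate: λ₁ = 5π²/3² ≈ 5.483.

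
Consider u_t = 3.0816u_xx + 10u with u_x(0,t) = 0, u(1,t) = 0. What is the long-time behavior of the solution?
As t → ∞, u grows unboundedly. Reaction dominates diffusion (r=10 > κπ²/(4L²)≈7.6); solution grows exponentially.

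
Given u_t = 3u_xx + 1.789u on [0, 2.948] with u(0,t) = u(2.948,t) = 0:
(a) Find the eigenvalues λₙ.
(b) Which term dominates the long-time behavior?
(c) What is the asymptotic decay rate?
Eigenvalues: λₙ = 3n²π²/2.948² - 1.789.
First three modes:
  n=1: λ₁ = 3π²/2.948² - 1.789 ≈ 1.618
  n=2: λ₂ = 12π²/2.948² - 1.789 ≈ 11.839
  n=3: λ₃ = 27π²/2.948² - 1.789 ≈ 28.874
Since 3π²/2.948² ≈ 3.407 > 1.789, all λₙ > 0.
The n=1 mode decays slowest → dominates as t → ∞.
Asymptotic: u ~ c₁ sin(πx/2.948) e^{-λ₁t} with decay rate λ₁ ≈ 1.618.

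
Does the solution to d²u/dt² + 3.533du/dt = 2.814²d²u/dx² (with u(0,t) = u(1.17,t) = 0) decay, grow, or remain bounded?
u → 0. Damping (γ=3.533) dissipates energy; oscillations decay exponentially.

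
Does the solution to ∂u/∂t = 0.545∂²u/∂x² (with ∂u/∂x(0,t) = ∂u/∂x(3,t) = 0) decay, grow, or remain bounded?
u → constant (steady state). Heat is conserved (no flux at boundaries); solution approaches the spatial average.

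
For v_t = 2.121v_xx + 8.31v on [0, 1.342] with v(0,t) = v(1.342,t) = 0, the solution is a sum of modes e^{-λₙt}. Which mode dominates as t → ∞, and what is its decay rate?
Eigenvalues: λₙ = 2.121n²π²/1.342² - 8.31.
First three modes:
  n=1: λ₁ = 2.121π²/1.342² - 8.31 ≈ 3.313
  n=2: λ₂ = 8.484π²/1.342² - 8.31 ≈ 38.184
  n=3: λ₃ = 19.089π²/1.342² - 8.31 ≈ 96.301
Since 2.121π²/1.342² ≈ 11.623 > 8.31, all λₙ > 0.
The n=1 mode decays slowest → dominates as t → ∞.
Asymptotic: v ~ c₁ sin(πx/1.342) e^{-λ₁t} with decay rate λ₁ ≈ 3.313.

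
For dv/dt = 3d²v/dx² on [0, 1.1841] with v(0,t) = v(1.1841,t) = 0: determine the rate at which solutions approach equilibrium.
Eigenvalues: λₙ = 3n²π²/1.1841².
First three modes:
  n=1: λ₁ = 3π²/1.1841² ≈ 21.118
  n=2: λ₂ = 12π²/1.1841² ≈ 84.47 (4× faster decay)
  n=3: λ₃ = 27π²/1.1841² ≈ 190.058 (9× faster decay)
As t → ∞, higher modes decay exponentially faster. The n=1 mode dominates: v ~ c₁ sin(πx/1.1841) e^{-λ₁t}.
Decay rate: λ₁ = 3π²/1.1841² ≈ 21.118.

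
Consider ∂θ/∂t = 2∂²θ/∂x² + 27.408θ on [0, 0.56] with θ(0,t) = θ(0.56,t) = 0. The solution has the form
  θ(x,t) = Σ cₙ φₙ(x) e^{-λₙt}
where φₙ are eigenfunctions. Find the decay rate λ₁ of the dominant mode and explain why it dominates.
Eigenvalues: λₙ = 2n²π²/0.56² - 27.408.
First three modes:
  n=1: λ₁ = 2π²/0.56² - 27.408 ≈ 35.536
  n=2: λ₂ = 8π²/0.56² - 27.408 ≈ 224.368
  n=3: λ₃ = 18π²/0.56² - 27.408 ≈ 539.087
Since 2π²/0.56² ≈ 62.944 > 27.408, all λₙ > 0.
The n=1 mode decays slowest → dominates as t → ∞.
Asymptotic: θ ~ c₁ sin(πx/0.56) e^{-λ₁t} with decay rate λ₁ ≈ 35.536.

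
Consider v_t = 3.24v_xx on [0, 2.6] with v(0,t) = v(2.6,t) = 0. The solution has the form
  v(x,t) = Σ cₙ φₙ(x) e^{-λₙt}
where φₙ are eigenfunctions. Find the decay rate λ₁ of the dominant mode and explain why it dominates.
Eigenvalues: λₙ = 3.24n²π²/2.6².
First three modes:
  n=1: λ₁ = 3.24π²/2.6² ≈ 4.73
  n=2: λ₂ = 12.96π²/2.6² ≈ 18.922 (4× faster decay)
  n=3: λ₃ = 29.16π²/2.6² ≈ 42.574 (9× faster decay)
As t → ∞, higher modes decay exponentially faster. The n=1 mode dominates: v ~ c₁ sin(πx/2.6) e^{-λ₁t}.
Decay rate: λ₁ = 3.24π²/2.6² ≈ 4.73.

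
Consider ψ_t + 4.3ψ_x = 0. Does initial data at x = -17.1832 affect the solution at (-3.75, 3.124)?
Yes. The characteristic through (-3.75, 3.124) passes through x = -17.1832.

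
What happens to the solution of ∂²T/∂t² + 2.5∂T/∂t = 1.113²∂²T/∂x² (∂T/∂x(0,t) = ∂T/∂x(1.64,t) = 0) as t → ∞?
T → constant (steady state). Damping (γ=2.5) dissipates the nonconstant modes; with Neumann BCs the spatial average obeys M''+γM'=0 and tends to a finite limit.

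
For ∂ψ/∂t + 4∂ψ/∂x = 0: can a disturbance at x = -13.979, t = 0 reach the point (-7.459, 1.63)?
Yes. The characteristic through (-7.459, 1.63) passes through x = -13.979.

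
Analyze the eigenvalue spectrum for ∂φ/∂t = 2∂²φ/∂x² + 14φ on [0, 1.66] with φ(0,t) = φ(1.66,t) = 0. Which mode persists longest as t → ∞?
Eigenvalues: λₙ = 2n²π²/1.66² - 14.
First three modes:
  n=1: λ₁ = 2π²/1.66² - 14 ≈ -6.837
  n=2: λ₂ = 8π²/1.66² - 14 ≈ 14.653
  n=3: λ₃ = 18π²/1.66² - 14 ≈ 50.47
Since 2π²/1.66² ≈ 7.163 < 14, λ₁ < 0.
The n=1 mode grows fastest (−λₙ is largest for n=1) → dominates.
Asymptotic: φ ~ c₁ sin(πx/1.66) e^{6.837t} (exponential growth at rate −λ₁ ≈ 6.837).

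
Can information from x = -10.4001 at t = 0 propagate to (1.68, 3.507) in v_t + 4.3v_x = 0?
No. Only data at x = -13.4001 affects (1.68, 3.507). Advection has one-way propagation along characteristics.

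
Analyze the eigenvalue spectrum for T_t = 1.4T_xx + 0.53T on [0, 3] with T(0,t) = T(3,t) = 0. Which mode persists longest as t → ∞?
Eigenvalues: λₙ = 1.4n²π²/3² - 0.53.
First three modes:
  n=1: λ₁ = 1.4π²/3² - 0.53 ≈ 1.005
  n=2: λ₂ = 5.6π²/3² - 0.53 ≈ 5.611
  n=3: λ₃ = 12.6π²/3² - 0.53 ≈ 13.287
Since 1.4π²/3² ≈ 1.535 > 0.53, all λₙ > 0.
The n=1 mode decays slowest → dominates as t → ∞.
Asymptotic: T ~ c₁ sin(πx/3) e^{-λ₁t} with decay rate λ₁ ≈ 1.005.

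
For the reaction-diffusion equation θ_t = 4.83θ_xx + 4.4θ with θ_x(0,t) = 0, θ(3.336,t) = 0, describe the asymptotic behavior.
θ grows unboundedly. Reaction dominates diffusion (r=4.4 > κπ²/(4L²)≈1.07); solution grows exponentially.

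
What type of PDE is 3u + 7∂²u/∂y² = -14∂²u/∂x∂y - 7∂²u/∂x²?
Rewriting in standard form: 7∂²u/∂x² + 14∂²u/∂x∂y + 7∂²u/∂y² + 3u = 0. With A = 7, B = 14, C = 7, the discriminant is 0. This is a parabolic PDE.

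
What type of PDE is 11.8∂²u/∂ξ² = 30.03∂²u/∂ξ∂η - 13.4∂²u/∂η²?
Rewriting in standard form: 11.8∂²u/∂ξ² - 30.03∂²u/∂ξ∂η + 13.4∂²u/∂η² = 0. With A = 11.8, B = -30.03, C = 13.4, the discriminant is 269.3209. This is a hyperbolic PDE.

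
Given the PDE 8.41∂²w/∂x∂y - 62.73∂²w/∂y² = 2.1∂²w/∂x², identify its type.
Rewriting in standard form: -2.1∂²w/∂x² + 8.41∂²w/∂x∂y - 62.73∂²w/∂y² = 0. The second-order coefficients are A = -2.1, B = 8.41, C = -62.73. Since B² - 4AC = -456.2039 < 0, this is an elliptic PDE.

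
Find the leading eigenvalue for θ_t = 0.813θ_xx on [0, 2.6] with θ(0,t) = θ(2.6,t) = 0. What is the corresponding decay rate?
Eigenvalues: λₙ = 0.813n²π²/2.6².
First three modes:
  n=1: λ₁ = 0.813π²/2.6² ≈ 1.187
  n=2: λ₂ = 3.252π²/2.6² ≈ 4.748 (4× faster decay)
  n=3: λ₃ = 7.317π²/2.6² ≈ 10.683 (9× faster decay)
As t → ∞, higher modes decay exponentially faster. The n=1 mode dominates: θ ~ c₁ sin(πx/2.6) e^{-λ₁t}.
Decay rate: λ₁ = 0.813π²/2.6² ≈ 1.187.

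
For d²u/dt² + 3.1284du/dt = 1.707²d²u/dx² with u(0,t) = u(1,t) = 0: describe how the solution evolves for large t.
u → 0. Damping (γ=3.1284) dissipates energy; oscillations decay exponentially.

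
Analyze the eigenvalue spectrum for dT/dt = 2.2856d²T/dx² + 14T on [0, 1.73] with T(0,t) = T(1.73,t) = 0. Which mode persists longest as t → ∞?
Eigenvalues: λₙ = 2.2856n²π²/1.73² - 14.
First three modes:
  n=1: λ₁ = 2.2856π²/1.73² - 14 ≈ -6.463
  n=2: λ₂ = 9.1424π²/1.73² - 14 ≈ 16.149
  n=3: λ₃ = 20.5704π²/1.73² - 14 ≈ 53.834
Since 2.2856π²/1.73² ≈ 7.537 < 14, λ₁ < 0.
The n=1 mode grows fastest (−λₙ is largest for n=1) → dominates.
Asymptotic: T ~ c₁ sin(πx/1.73) e^{6.463t} (exponential growth at rate −λ₁ ≈ 6.463).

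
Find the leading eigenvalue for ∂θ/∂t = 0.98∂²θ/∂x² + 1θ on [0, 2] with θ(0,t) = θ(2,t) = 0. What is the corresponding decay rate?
Eigenvalues: λₙ = 0.98n²π²/2² - 1.
First three modes:
  n=1: λ₁ = 0.98π²/2² - 1 ≈ 1.418
  n=2: λ₂ = 3.92π²/2² - 1 ≈ 8.672
  n=3: λ₃ = 8.82π²/2² - 1 ≈ 20.762
Since 0.98π²/2² ≈ 2.418 > 1, all λₙ > 0.
The n=1 mode decays slowest → dominates as t → ∞.
Asymptotic: θ ~ c₁ sin(πx/2) e^{-λ₁t} with decay rate λ₁ ≈ 1.418.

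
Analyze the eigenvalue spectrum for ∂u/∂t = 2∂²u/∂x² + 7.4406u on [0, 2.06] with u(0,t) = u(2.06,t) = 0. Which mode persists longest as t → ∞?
Eigenvalues: λₙ = 2n²π²/2.06² - 7.4406.
First three modes:
  n=1: λ₁ = 2π²/2.06² - 7.4406 ≈ -2.789
  n=2: λ₂ = 8π²/2.06² - 7.4406 ≈ 11.165
  n=3: λ₃ = 18π²/2.06² - 7.4406 ≈ 34.423
Since 2π²/2.06² ≈ 4.652 < 7.4406, λ₁ < 0.
The n=1 mode grows fastest (−λₙ is largest for n=1) → dominates.
Asymptotic: u ~ c₁ sin(πx/2.06) e^{2.789t} (exponential growth at rate −λ₁ ≈ 2.789).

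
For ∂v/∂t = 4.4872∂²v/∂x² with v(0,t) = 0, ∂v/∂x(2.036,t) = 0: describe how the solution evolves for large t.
v → 0. Heat escapes through the Dirichlet boundary.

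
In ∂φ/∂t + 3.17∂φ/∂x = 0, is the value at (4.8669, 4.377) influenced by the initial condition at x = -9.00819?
Yes. The characteristic through (4.8669, 4.377) passes through x = -9.00819.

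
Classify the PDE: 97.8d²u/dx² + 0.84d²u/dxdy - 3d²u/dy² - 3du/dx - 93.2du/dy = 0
A = 97.8, B = 0.84, C = -3. Discriminant B² - 4AC = 1174.3056. Since 1174.3056 > 0, hyperbolic.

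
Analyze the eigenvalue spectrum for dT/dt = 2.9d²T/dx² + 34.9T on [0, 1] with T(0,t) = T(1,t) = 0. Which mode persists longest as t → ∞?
Eigenvalues: λₙ = 2.9n²π²/1² - 34.9.
First three modes:
  n=1: λ₁ = 2.9π² - 34.9 ≈ -6.278
  n=2: λ₂ = 11.6π² - 34.9 ≈ 79.587
  n=3: λ₃ = 26.1π² - 34.9 ≈ 222.697
Since 2.9π² ≈ 28.622 < 34.9, λ₁ < 0.
The n=1 mode grows fastest (−λₙ is largest for n=1) → dominates.
Asymptotic: T ~ c₁ sin(πx/1) e^{6.278t} (exponential growth at rate −λ₁ ≈ 6.278).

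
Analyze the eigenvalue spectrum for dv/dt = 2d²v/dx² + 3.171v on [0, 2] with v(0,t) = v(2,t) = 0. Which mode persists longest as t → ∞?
Eigenvalues: λₙ = 2n²π²/2² - 3.171.
First three modes:
  n=1: λ₁ = 2π²/2² - 3.171 ≈ 1.764
  n=2: λ₂ = 8π²/2² - 3.171 ≈ 16.568
  n=3: λ₃ = 18π²/2² - 3.171 ≈ 41.242
Since 2π²/2² ≈ 4.935 > 3.171, all λₙ > 0.
The n=1 mode decays slowest → dominates as t → ∞.
Asymptotic: v ~ c₁ sin(πx/2) e^{-λ₁t} with decay rate λ₁ ≈ 1.764.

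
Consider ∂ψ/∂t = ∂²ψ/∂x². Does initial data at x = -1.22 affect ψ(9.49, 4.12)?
Yes, for any finite x. The heat equation has infinite propagation speed, so all initial data affects all points at any t > 0.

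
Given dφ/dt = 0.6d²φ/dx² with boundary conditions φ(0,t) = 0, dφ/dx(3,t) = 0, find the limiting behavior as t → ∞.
φ → 0. Heat escapes through the Dirichlet boundary.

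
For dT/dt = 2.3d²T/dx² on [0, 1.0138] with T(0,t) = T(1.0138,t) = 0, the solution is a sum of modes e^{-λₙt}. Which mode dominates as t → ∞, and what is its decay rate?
Eigenvalues: λₙ = 2.3n²π²/1.0138².
First three modes:
  n=1: λ₁ = 2.3π²/1.0138² ≈ 22.086
  n=2: λ₂ = 9.2π²/1.0138² ≈ 88.345 (4× faster decay)
  n=3: λ₃ = 20.7π²/1.0138² ≈ 198.777 (9× faster decay)
As t → ∞, higher modes decay exponentially faster. The n=1 mode dominates: T ~ c₁ sin(πx/1.0138) e^{-λ₁t}.
Decay rate: λ₁ = 2.3π²/1.0138² ≈ 22.086.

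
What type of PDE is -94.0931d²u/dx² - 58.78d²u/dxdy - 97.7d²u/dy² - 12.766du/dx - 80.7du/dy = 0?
With A = -94.0931, B = -58.78, C = -97.7, the discriminant is -33316.49508. This is an elliptic PDE.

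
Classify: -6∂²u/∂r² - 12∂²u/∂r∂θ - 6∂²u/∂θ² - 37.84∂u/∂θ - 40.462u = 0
Parabolic (discriminant = 0).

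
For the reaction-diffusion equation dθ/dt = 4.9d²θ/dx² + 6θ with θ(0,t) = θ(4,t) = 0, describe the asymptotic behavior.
θ grows unboundedly. Reaction dominates diffusion (r=6 > κπ²/L²≈3.02); solution grows exponentially.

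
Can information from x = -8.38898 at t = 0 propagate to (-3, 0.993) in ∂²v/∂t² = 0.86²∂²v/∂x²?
No. The domain of dependence is [-3.85398, -2.14602], and -8.38898 is outside this interval.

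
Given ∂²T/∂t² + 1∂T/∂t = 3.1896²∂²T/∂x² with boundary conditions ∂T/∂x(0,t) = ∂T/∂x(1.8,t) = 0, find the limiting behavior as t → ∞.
T → constant (steady state). Damping (γ=1) dissipates the nonconstant modes; with Neumann BCs the spatial average obeys M''+γM'=0 and tends to a finite limit.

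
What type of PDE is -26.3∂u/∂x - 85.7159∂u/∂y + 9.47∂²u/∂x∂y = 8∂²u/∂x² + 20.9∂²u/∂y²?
Rewriting in standard form: -8∂²u/∂x² + 9.47∂²u/∂x∂y - 20.9∂²u/∂y² - 26.3∂u/∂x - 85.7159∂u/∂y = 0. With A = -8, B = 9.47, C = -20.9, the discriminant is -579.1191. This is an elliptic PDE.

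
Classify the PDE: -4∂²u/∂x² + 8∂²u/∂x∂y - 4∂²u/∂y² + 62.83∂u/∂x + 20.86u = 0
A = -4, B = 8, C = -4. Discriminant B² - 4AC = 0. Since 0 = 0, parabolic.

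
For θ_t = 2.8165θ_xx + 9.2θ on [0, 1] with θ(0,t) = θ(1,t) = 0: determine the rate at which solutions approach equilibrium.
Eigenvalues: λₙ = 2.8165n²π²/1² - 9.2.
First three modes:
  n=1: λ₁ = 2.8165π² - 9.2 ≈ 18.598
  n=2: λ₂ = 11.266π² - 9.2 ≈ 101.991
  n=3: λ₃ = 25.3485π² - 9.2 ≈ 240.98
Since 2.8165π² ≈ 27.798 > 9.2, all λₙ > 0.
The n=1 mode decays slowest → dominates as t → ∞.
Asymptotic: θ ~ c₁ sin(πx/1) e^{-λ₁t} with decay rate λ₁ ≈ 18.598.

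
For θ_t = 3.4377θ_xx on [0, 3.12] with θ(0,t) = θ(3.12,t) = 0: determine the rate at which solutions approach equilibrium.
Eigenvalues: λₙ = 3.4377n²π²/3.12².
First three modes:
  n=1: λ₁ = 3.4377π²/3.12² ≈ 3.485
  n=2: λ₂ = 13.7508π²/3.12² ≈ 13.942 (4× faster decay)
  n=3: λ₃ = 30.9393π²/3.12² ≈ 31.369 (9× faster decay)
As t → ∞, higher modes decay exponentially faster. The n=1 mode dominates: θ ~ c₁ sin(πx/3.12) e^{-λ₁t}.
Decay rate: λ₁ = 3.4377π²/3.12² ≈ 3.485.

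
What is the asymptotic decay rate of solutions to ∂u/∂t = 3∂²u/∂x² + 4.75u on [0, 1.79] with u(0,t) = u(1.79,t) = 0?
Eigenvalues: λₙ = 3n²π²/1.79² - 4.75.
First three modes:
  n=1: λ₁ = 3π²/1.79² - 4.75 ≈ 4.491
  n=2: λ₂ = 12π²/1.79² - 4.75 ≈ 32.214
  n=3: λ₃ = 27π²/1.79² - 4.75 ≈ 78.418
Since 3π²/1.79² ≈ 9.241 > 4.75, all λₙ > 0.
The n=1 mode decays slowest → dominates as t → ∞.
Asymptotic: u ~ c₁ sin(πx/1.79) e^{-λ₁t} with decay rate λ₁ ≈ 4.491.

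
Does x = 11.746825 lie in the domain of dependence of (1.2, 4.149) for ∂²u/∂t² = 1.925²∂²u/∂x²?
No. The domain of dependence is [-6.786825, 9.186825], and 11.746825 is outside this interval.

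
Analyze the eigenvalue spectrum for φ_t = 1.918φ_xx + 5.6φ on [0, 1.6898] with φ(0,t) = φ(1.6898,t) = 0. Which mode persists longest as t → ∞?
Eigenvalues: λₙ = 1.918n²π²/1.6898² - 5.6.
First three modes:
  n=1: λ₁ = 1.918π²/1.6898² - 5.6 ≈ 1.029
  n=2: λ₂ = 7.672π²/1.6898² - 5.6 ≈ 20.918
  n=3: λ₃ = 17.262π²/1.6898² - 5.6 ≈ 54.065
Since 1.918π²/1.6898² ≈ 6.629 > 5.6, all λₙ > 0.
The n=1 mode decays slowest → dominates as t → ∞.
Asymptotic: φ ~ c₁ sin(πx/1.6898) e^{-λ₁t} with decay rate λ₁ ≈ 1.029.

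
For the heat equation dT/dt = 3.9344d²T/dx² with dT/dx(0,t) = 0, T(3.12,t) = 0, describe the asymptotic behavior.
T → 0. Heat escapes through the Dirichlet boundary.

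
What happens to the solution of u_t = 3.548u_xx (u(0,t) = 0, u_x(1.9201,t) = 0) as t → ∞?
u → 0. Heat escapes through the Dirichlet boundary.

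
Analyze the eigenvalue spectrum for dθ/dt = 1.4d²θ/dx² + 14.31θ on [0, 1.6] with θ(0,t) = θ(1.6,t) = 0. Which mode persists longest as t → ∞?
Eigenvalues: λₙ = 1.4n²π²/1.6² - 14.31.
First three modes:
  n=1: λ₁ = 1.4π²/1.6² - 14.31 ≈ -8.913
  n=2: λ₂ = 5.6π²/1.6² - 14.31 ≈ 7.28
  n=3: λ₃ = 12.6π²/1.6² - 14.31 ≈ 34.267
Since 1.4π²/1.6² ≈ 5.397 < 14.31, λ₁ < 0.
The n=1 mode grows fastest (−λₙ is largest for n=1) → dominates.
Asymptotic: θ ~ c₁ sin(πx/1.6) e^{8.913t} (exponential growth at rate −λ₁ ≈ 8.913).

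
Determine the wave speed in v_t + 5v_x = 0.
Speed = 5. Information travels along x - 5t = const (rightward).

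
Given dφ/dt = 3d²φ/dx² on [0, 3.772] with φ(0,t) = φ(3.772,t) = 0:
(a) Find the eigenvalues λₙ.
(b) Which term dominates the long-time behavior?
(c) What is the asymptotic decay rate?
Eigenvalues: λₙ = 3n²π²/3.772².
First three modes:
  n=1: λ₁ = 3π²/3.772² ≈ 2.081
  n=2: λ₂ = 12π²/3.772² ≈ 8.324 (4× faster decay)
  n=3: λ₃ = 27π²/3.772² ≈ 18.729 (9× faster decay)
As t → ∞, higher modes decay exponentially faster. The n=1 mode dominates: φ ~ c₁ sin(πx/3.772) e^{-λ₁t}.
Decay rate: λ₁ = 3π²/3.772² ≈ 2.081.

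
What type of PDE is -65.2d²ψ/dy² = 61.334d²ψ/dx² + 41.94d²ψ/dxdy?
Rewriting in standard form: -61.334d²ψ/dx² - 41.94d²ψ/dxdy - 65.2d²ψ/dy² = 0. With A = -61.334, B = -41.94, C = -65.2, the discriminant is -14236.9436. This is an elliptic PDE.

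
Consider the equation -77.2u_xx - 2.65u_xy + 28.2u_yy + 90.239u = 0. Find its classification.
Hyperbolic. (A = -77.2, B = -2.65, C = 28.2 gives B² - 4AC = 8715.1825.)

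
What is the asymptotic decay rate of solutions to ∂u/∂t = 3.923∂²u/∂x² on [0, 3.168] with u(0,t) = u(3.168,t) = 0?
Eigenvalues: λₙ = 3.923n²π²/3.168².
First three modes:
  n=1: λ₁ = 3.923π²/3.168² ≈ 3.858
  n=2: λ₂ = 15.692π²/3.168² ≈ 15.431 (4× faster decay)
  n=3: λ₃ = 35.307π²/3.168² ≈ 34.721 (9× faster decay)
As t → ∞, higher modes decay exponentially faster. The n=1 mode dominates: u ~ c₁ sin(πx/3.168) e^{-λ₁t}.
Decay rate: λ₁ = 3.923π²/3.168² ≈ 3.858.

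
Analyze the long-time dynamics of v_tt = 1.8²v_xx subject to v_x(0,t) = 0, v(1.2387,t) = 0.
Long-time behavior: v oscillates (no decay). Energy is conserved; the solution oscillates indefinitely as standing waves.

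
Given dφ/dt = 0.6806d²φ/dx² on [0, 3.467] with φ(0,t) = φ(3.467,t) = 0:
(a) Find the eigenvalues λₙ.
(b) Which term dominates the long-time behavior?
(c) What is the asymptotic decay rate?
Eigenvalues: λₙ = 0.6806n²π²/3.467².
First three modes:
  n=1: λ₁ = 0.6806π²/3.467² ≈ 0.559
  n=2: λ₂ = 2.7224π²/3.467² ≈ 2.235 (4× faster decay)
  n=3: λ₃ = 6.1254π²/3.467² ≈ 5.03 (9× faster decay)
As t → ∞, higher modes decay exponentially faster. The n=1 mode dominates: φ ~ c₁ sin(πx/3.467) e^{-λ₁t}.
Decay rate: λ₁ = 0.6806π²/3.467² ≈ 0.559.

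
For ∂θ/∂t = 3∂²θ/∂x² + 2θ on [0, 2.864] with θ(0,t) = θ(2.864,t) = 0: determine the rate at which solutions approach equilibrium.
Eigenvalues: λₙ = 3n²π²/2.864² - 2.
First three modes:
  n=1: λ₁ = 3π²/2.864² - 2 ≈ 1.61
  n=2: λ₂ = 12π²/2.864² - 2 ≈ 12.439
  n=3: λ₃ = 27π²/2.864² - 2 ≈ 30.488
Since 3π²/2.864² ≈ 3.61 > 2, all λₙ > 0.
The n=1 mode decays slowest → dominates as t → ∞.
Asymptotic: θ ~ c₁ sin(πx/2.864) e^{-λ₁t} with decay rate λ₁ ≈ 1.61.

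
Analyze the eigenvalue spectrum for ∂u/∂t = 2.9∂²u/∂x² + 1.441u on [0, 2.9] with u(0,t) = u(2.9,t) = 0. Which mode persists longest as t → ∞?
Eigenvalues: λₙ = 2.9n²π²/2.9² - 1.441.
First three modes:
  n=1: λ₁ = 2.9π²/2.9² - 1.441 ≈ 1.962
  n=2: λ₂ = 11.6π²/2.9² - 1.441 ≈ 12.172
  n=3: λ₃ = 26.1π²/2.9² - 1.441 ≈ 29.189
Since 2.9π²/2.9² ≈ 3.403 > 1.441, all λₙ > 0.
The n=1 mode decays slowest → dominates as t → ∞.
Asymptotic: u ~ c₁ sin(πx/2.9) e^{-λ₁t} with decay rate λ₁ ≈ 1.962.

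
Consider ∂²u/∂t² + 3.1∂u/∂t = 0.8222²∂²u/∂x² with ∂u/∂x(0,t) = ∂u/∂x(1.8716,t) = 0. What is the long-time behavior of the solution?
As t → ∞, u → constant (steady state). Damping (γ=3.1) dissipates the nonconstant modes; with Neumann BCs the spatial average obeys M''+γM'=0 and tends to a finite limit.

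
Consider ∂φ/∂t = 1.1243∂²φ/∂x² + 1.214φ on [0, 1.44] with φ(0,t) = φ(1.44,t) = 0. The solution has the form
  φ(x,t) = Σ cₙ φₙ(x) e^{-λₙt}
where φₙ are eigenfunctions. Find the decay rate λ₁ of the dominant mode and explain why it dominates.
Eigenvalues: λₙ = 1.1243n²π²/1.44² - 1.214.
First three modes:
  n=1: λ₁ = 1.1243π²/1.44² - 1.214 ≈ 4.137
  n=2: λ₂ = 4.4972π²/1.44² - 1.214 ≈ 20.191
  n=3: λ₃ = 10.1187π²/1.44² - 1.214 ≈ 46.947
Since 1.1243π²/1.44² ≈ 5.351 > 1.214, all λₙ > 0.
The n=1 mode decays slowest → dominates as t → ∞.
Asymptotic: φ ~ c₁ sin(πx/1.44) e^{-λ₁t} with decay rate λ₁ ≈ 4.137.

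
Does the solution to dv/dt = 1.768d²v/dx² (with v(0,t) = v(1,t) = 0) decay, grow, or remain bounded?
v → 0. Heat diffuses out through both boundaries.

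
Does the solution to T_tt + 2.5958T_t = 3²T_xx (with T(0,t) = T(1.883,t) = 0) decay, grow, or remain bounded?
T → 0. Damping (γ=2.5958) dissipates energy; oscillations decay exponentially.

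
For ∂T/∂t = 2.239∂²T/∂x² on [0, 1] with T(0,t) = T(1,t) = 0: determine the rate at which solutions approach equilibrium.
Eigenvalues: λₙ = 2.239n²π².
First three modes:
  n=1: λ₁ = 2.239π² ≈ 22.098
  n=2: λ₂ = 8.956π² ≈ 88.392 (4× faster decay)
  n=3: λ₃ = 20.151π² ≈ 198.882 (9× faster decay)
As t → ∞, higher modes decay exponentially faster. The n=1 mode dominates: T ~ c₁ sin(πx) e^{-λ₁t}.
Decay rate: λ₁ = 2.239π² ≈ 22.098.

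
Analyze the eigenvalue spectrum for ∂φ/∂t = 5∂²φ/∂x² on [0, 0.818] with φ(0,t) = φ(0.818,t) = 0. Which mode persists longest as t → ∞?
Eigenvalues: λₙ = 5n²π²/0.818².
First three modes:
  n=1: λ₁ = 5π²/0.818² ≈ 73.75
  n=2: λ₂ = 20π²/0.818² ≈ 295.001 (4× faster decay)
  n=3: λ₃ = 45π²/0.818² ≈ 663.752 (9× faster decay)
As t → ∞, higher modes decay exponentially faster. The n=1 mode dominates: φ ~ c₁ sin(πx/0.818) e^{-λ₁t}.
Decay rate: λ₁ = 5π²/0.818² ≈ 73.75.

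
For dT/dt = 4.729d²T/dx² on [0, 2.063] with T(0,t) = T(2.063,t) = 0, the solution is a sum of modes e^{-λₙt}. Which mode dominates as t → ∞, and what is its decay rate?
Eigenvalues: λₙ = 4.729n²π²/2.063².
First three modes:
  n=1: λ₁ = 4.729π²/2.063² ≈ 10.967
  n=2: λ₂ = 18.916π²/2.063² ≈ 43.866 (4× faster decay)
  n=3: λ₃ = 42.561π²/2.063² ≈ 98.699 (9× faster decay)
As t → ∞, higher modes decay exponentially faster. The n=1 mode dominates: T ~ c₁ sin(πx/2.063) e^{-λ₁t}.
Decay rate: λ₁ = 4.729π²/2.063² ≈ 10.967.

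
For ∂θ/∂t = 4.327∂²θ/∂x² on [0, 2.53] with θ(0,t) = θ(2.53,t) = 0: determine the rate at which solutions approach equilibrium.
Eigenvalues: λₙ = 4.327n²π²/2.53².
First three modes:
  n=1: λ₁ = 4.327π²/2.53² ≈ 6.672
  n=2: λ₂ = 17.308π²/2.53² ≈ 26.687 (4× faster decay)
  n=3: λ₃ = 38.943π²/2.53² ≈ 60.047 (9× faster decay)
As t → ∞, higher modes decay exponentially faster. The n=1 mode dominates: θ ~ c₁ sin(πx/2.53) e^{-λ₁t}.
Decay rate: λ₁ = 4.327π²/2.53² ≈ 6.672.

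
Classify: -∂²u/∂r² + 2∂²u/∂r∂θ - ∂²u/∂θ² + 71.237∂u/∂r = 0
Parabolic (discriminant = 0).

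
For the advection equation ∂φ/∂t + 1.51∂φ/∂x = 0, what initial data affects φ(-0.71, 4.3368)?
A single point: x = -7.258568. The characteristic through (-0.71, 4.3368) is x - 1.51t = const, so x = -0.71 - 1.51·4.3368 = -7.258568.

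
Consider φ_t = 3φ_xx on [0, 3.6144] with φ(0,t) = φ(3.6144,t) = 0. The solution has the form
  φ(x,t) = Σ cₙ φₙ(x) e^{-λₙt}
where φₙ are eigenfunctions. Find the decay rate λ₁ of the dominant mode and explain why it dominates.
Eigenvalues: λₙ = 3n²π²/3.6144².
First three modes:
  n=1: λ₁ = 3π²/3.6144² ≈ 2.266
  n=2: λ₂ = 12π²/3.6144² ≈ 9.066 (4× faster decay)
  n=3: λ₃ = 27π²/3.6144² ≈ 20.398 (9× faster decay)
As t → ∞, higher modes decay exponentially faster. The n=1 mode dominates: φ ~ c₁ sin(πx/3.6144) e^{-λ₁t}.
Decay rate: λ₁ = 3π²/3.6144² ≈ 2.266.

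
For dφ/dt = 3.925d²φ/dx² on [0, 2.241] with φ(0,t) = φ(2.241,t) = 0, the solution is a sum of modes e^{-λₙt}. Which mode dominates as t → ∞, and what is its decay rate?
Eigenvalues: λₙ = 3.925n²π²/2.241².
First three modes:
  n=1: λ₁ = 3.925π²/2.241² ≈ 7.714
  n=2: λ₂ = 15.7π²/2.241² ≈ 30.854 (4× faster decay)
  n=3: λ₃ = 35.325π²/2.241² ≈ 69.422 (9× faster decay)
As t → ∞, higher modes decay exponentially faster. The n=1 mode dominates: φ ~ c₁ sin(πx/2.241) e^{-λ₁t}.
Decay rate: λ₁ = 3.925π²/2.241² ≈ 7.714.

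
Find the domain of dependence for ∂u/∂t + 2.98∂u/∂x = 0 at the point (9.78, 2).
A single point: x = 3.82. The characteristic through (9.78, 2) is x - 2.98t = const, so x = 9.78 - 2.98·2 = 3.82.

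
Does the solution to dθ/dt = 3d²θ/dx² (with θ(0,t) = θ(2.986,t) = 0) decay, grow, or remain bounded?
θ → 0. Heat diffuses out through both boundaries.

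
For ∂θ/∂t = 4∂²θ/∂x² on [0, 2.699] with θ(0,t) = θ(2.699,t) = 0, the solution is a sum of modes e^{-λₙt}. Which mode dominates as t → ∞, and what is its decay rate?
Eigenvalues: λₙ = 4n²π²/2.699².
First three modes:
  n=1: λ₁ = 4π²/2.699² ≈ 5.419
  n=2: λ₂ = 16π²/2.699² ≈ 21.678 (4× faster decay)
  n=3: λ₃ = 36π²/2.699² ≈ 48.775 (9× faster decay)
As t → ∞, higher modes decay exponentially faster. The n=1 mode dominates: θ ~ c₁ sin(πx/2.699) e^{-λ₁t}.
Decay rate: λ₁ = 4π²/2.699² ≈ 5.419.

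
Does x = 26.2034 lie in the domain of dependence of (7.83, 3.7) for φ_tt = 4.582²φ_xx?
No. The domain of dependence is [-9.1234, 24.7834], and 26.2034 is outside this interval.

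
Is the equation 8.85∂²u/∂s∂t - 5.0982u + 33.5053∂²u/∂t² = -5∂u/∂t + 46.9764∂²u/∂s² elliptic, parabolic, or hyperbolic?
Rewriting in standard form: -46.9764∂²u/∂s² + 8.85∂²u/∂s∂t + 33.5053∂²u/∂t² + 5∂u/∂t - 5.0982u = 0. Computing B² - 4AC with A = -46.9764, B = 8.85, C = 33.5053: discriminant = 6374.15599968 (positive). Answer: hyperbolic.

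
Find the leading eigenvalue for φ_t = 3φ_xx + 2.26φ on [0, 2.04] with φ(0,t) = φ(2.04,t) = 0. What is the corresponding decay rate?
Eigenvalues: λₙ = 3n²π²/2.04² - 2.26.
First three modes:
  n=1: λ₁ = 3π²/2.04² - 2.26 ≈ 4.855
  n=2: λ₂ = 12π²/2.04² - 2.26 ≈ 26.199
  n=3: λ₃ = 27π²/2.04² - 2.26 ≈ 61.773
Since 3π²/2.04² ≈ 7.115 > 2.26, all λₙ > 0.
The n=1 mode decays slowest → dominates as t → ∞.
Asymptotic: φ ~ c₁ sin(πx/2.04) e^{-λ₁t} with decay rate λ₁ ≈ 4.855.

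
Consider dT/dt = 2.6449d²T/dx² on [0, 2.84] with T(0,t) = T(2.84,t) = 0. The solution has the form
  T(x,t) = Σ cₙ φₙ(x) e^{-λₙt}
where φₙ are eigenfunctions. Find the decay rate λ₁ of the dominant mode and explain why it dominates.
Eigenvalues: λₙ = 2.6449n²π²/2.84².
First three modes:
  n=1: λ₁ = 2.6449π²/2.84² ≈ 3.236
  n=2: λ₂ = 10.5796π²/2.84² ≈ 12.946 (4× faster decay)
  n=3: λ₃ = 23.8041π²/2.84² ≈ 29.128 (9× faster decay)
As t → ∞, higher modes decay exponentially faster. The n=1 mode dominates: T ~ c₁ sin(πx/2.84) e^{-λ₁t}.
Decay rate: λ₁ = 2.6449π²/2.84² ≈ 3.236.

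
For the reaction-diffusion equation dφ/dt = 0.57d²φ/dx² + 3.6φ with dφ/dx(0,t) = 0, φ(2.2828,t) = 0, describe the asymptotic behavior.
φ grows unboundedly. Reaction dominates diffusion (r=3.6 > κπ²/(4L²)≈0.27); solution grows exponentially.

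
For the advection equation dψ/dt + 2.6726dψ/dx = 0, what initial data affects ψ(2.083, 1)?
A single point: x = -0.5896. The characteristic through (2.083, 1) is x - 2.6726t = const, so x = 2.083 - 2.6726·1 = -0.5896.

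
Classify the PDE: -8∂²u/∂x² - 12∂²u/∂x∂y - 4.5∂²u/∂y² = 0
A = -8, B = -12, C = -4.5. Discriminant B² - 4AC = 0. Since 0 = 0, parabolic.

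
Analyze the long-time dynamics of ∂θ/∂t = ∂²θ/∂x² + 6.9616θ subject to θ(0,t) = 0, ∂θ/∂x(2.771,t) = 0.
Long-time behavior: θ grows unboundedly. Reaction dominates diffusion (r=6.9616 > κπ²/(4L²)≈0.32); solution grows exponentially.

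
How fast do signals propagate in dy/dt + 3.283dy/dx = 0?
Speed = 3.283. Information travels along x - 3.283t = const (rightward).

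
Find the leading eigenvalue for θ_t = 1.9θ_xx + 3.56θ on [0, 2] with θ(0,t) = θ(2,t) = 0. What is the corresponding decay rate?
Eigenvalues: λₙ = 1.9n²π²/2² - 3.56.
First three modes:
  n=1: λ₁ = 1.9π²/2² - 3.56 ≈ 1.128
  n=2: λ₂ = 7.6π²/2² - 3.56 ≈ 15.192
  n=3: λ₃ = 17.1π²/2² - 3.56 ≈ 38.633
Since 1.9π²/2² ≈ 4.688 > 3.56, all λₙ > 0.
The n=1 mode decays slowest → dominates as t → ∞.
Asymptotic: θ ~ c₁ sin(πx/2) e^{-λ₁t} with decay rate λ₁ ≈ 1.128.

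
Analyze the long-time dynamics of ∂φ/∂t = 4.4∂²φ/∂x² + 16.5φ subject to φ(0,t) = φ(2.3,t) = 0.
Long-time behavior: φ grows unboundedly. Reaction dominates diffusion (r=16.5 > κπ²/L²≈8.21); solution grows exponentially.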